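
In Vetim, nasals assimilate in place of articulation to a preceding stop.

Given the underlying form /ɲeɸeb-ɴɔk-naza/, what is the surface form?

[ɲeɸebmɔkŋaza]

The rule targets /ɴ/ (voiced uvular nasal), which sits after the trigger /b/ (bilabial).
Changing only its place to bilabial gives [m] — the voiced bilabial nasal.
The same rule applies at the second boundary: /n/ → [ŋ] next to /k/.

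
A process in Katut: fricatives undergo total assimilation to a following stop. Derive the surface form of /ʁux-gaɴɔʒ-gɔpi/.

[ʁuggaɴɔggɔpi]

/x/ is the segment targeted by the rule; it sits immediately before /g/, so it assimilates completely and surfaces as [g].
At the second juncture, /ʒ/ likewise becomes [g] adjacent to /g/.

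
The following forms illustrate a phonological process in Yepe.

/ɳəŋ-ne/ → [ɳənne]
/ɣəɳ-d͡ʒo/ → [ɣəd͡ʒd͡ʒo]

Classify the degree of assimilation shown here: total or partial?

total assimilation

Underlying /ɳ/ is realised as [d͡ʒ] next to /d͡ʒ/; /d͡ʒ/ itself does not change.
The output [d͡ʒ] is identical to the trigger /d͡ʒ/ — every feature (place, manner, voicing) has been copied — so this is total assimilation.
The other form behaves the same way: /ŋ/ → [n] before /n/ — in each case the output is a copy of the following consonant.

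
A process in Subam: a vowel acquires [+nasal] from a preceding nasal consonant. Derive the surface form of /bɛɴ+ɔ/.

The vowel /ɔ/ is adjacent to the preceding nasal /ɴ/, so it acquires [+nasal] and surfaces as [ɔ̃].

[bɛɴɔ̃]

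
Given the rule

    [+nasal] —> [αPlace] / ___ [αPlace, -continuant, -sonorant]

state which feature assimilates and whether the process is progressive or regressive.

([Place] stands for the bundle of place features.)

regressive place assimilation

The shared variable α links the value of the place features (abbreviated [Place]) on the target to the same value on the neighbouring segment, so place is the feature that assimilates.
Since the environment is written after the underscore, the trigger follows the target; the direction is regressive.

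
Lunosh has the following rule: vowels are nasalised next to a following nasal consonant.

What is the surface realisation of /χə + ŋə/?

The vowel /ə/ is adjacent to the following nasal /ŋ/, so it acquires [+nasal] and surfaces as [ə̃].

[χə̃ŋə]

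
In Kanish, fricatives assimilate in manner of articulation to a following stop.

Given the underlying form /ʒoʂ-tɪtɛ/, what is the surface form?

The rule targets /ʂ/ (voiceless retroflex fricative), which sits before the trigger /t/ (stop).
Changing only its manner to stop gives [ʈ] — the voiceless retroflex stop.

[ʒoʈtɪtɛ]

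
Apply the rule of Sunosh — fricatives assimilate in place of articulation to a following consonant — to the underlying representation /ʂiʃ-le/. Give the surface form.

The rule targets /ʃ/ (voiceless postalveolar fricative), which sits before the trigger /l/ (alveolar).
A voiceless alveolar fricative is [s], so the surface segment is [s].

[ʂisle]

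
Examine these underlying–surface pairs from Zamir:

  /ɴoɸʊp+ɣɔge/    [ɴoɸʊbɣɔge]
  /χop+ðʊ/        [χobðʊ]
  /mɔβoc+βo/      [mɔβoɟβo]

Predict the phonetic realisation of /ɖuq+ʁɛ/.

The data show regressive voicing assimilation: /p/ → [b] before /ɣ/; /p/ → [b] before /ð/; /c/ → [ɟ] before /β/. In each pair only voicing changes, matching the following consonant, while place and manner stay constant.
The rule targets /q/ (voiceless uvular stop), which sits before the trigger /ʁ/ (voiced).
The voiced uvular stop is [ɢ], so /q/ → [ɢ].

[ɖuɢʁɛ]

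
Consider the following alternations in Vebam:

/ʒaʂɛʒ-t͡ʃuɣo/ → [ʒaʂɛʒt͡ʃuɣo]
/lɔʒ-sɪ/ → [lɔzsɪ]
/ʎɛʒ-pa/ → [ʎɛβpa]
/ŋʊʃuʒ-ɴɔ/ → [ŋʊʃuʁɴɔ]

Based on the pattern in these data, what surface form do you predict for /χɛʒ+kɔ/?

The data show regressive place assimilation: /ʒ/ → [z] before /s/; /ʒ/ → [β] before /p/; /ʒ/ → [ʁ] before /ɴ/. In each pair only place changes, matching the following consonant, while manner and voice stay constant.
Nothing changes in [ʒaʂɛʒt͡ʃuɣo]: there the adjacent consonants already agree in place (/ʒ/ and /t͡ʃ/ are both postalveolar), so this form is consistent with the same rule.
The rule targets /ʒ/ (voiced postalveolar fricative), which sits before the trigger /k/ (velar).
The voiced velar fricative is [ɣ], so /ʒ/ → [ɣ].

[χɛɣkɔ]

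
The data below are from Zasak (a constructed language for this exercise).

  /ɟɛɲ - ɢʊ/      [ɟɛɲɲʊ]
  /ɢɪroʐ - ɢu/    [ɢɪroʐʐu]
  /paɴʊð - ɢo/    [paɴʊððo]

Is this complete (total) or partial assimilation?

Underlying /ɢ/ is realised as [ɲ] next to /ɲ/; /ɲ/ itself does not change.
The output [ɲ] is identical to the trigger /ɲ/ — every feature (place, manner, voicing) has been copied — so this is total assimilation.
The remaining alternations confirm this: /ɢ/ → [ʐ] after /ʐ/; /ɢ/ → [ð] after /ð/ — in each case the output is a copy of the preceding consonant.

total assimilation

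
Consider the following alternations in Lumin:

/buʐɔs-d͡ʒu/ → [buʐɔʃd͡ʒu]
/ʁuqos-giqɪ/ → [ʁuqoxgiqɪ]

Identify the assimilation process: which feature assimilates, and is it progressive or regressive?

The segment that alternates is /s/, which surfaces as [ʃ] when adjacent to /d͡ʒ/.
/s/ is alveolar while /d͡ʒ/ is postalveolar; the output [ʃ] is postalveolar, matching the trigger — so the feature that spreads is place.
Manner and voice are unchanged, so the assimilation is partial, not total.
Checking the remaining alternation: /s/ → [x] before /g/ (alveolar → velar, matching velar) — only place changes, and always toward the following segment.
Since the segment that changes precedes the conditioning segment, the assimilation is regressive.

regressive place assimilation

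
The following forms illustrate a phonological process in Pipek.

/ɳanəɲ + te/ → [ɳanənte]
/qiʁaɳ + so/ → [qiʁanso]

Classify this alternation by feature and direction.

The segment that alternates is /ɲ/, which surfaces as [n] when adjacent to /t/.
The change palatal → alveolar matches the place of the following /t/, identifying this as place assimilation.
Manner and voice are unchanged, so the assimilation is partial, not total.
The other alternating form patterns the same way: /ɳ/ → [n] before /s/ (retroflex → alveolar, matching alveolar) — only place changes, and always toward the following segment.
Since the segment that changes precedes the conditioning segment, the assimilation is regressive.

regressive place assimilation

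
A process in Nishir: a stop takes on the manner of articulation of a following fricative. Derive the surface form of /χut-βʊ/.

/t/ is a voiceless alveolar stop. The following trigger /β/ is a fricative, so /t/ must become a fricative as well.
The voiceless alveolar fricative is [s], so /t/ → [s].

[χusβʊ]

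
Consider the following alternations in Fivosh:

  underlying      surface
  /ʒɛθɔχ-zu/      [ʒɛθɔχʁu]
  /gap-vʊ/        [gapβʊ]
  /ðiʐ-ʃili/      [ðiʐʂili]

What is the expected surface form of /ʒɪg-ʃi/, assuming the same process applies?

[ʒɪgxi]

The data show progressive place assimilation: /z/ → [ʁ] after /χ/; /v/ → [β] after /p/; /ʃ/ → [ʂ] after /ʐ/. In each pair only place changes, matching the preceding consonant, while manner and voice stay constant.
The rule targets /ʃ/ (voiceless postalveolar fricative), which sits after the trigger /g/ (velar).
Changing only its place to velar gives [x] — the voiceless velar fricative.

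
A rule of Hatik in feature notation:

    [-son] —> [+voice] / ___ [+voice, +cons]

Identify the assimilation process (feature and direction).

The structural change is [+voice], and the conditioning segment [+voice, +cons] (a voiced consonant) is itself voiced, so the target comes to share the voicing of its neighbour — voicing assimilation.
The conditioning segment sits to the right of the focus bar, meaning the trigger follows the segment that changes — regressive assimilation.

regressive voicing assimilation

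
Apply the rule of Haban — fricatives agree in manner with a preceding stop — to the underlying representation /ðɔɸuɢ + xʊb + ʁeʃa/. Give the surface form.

[ðɔɸuɢkʊbɢeʃa]

The rule targets /x/ (voiceless velar fricative), which sits after the trigger /ɢ/ (stop).
A voiceless velar stop is [k], so the surface segment is [k].
The same rule applies at the second boundary: /ʁ/ → [ɢ] next to /b/.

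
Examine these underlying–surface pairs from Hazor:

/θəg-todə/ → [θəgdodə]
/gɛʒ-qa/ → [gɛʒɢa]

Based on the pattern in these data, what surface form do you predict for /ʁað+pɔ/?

[ʁaðbɔ]

The data show progressive voicing assimilation: /t/ → [d] after /g/; /q/ → [ɢ] after /ʒ/. In each pair only voicing changes, matching the preceding consonant, while place and manner stay constant.
/p/ is a voiceless bilabial stop. The preceding trigger /ð/ is voiced, so /p/ must become voiced as well.
The voiced bilabial stop is [b], so /p/ → [b].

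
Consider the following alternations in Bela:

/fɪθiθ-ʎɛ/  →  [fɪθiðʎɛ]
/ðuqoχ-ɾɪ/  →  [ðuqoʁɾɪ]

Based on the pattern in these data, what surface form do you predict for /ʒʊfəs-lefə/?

[ʒʊfəzlefə]

The data show regressive voicing assimilation: /θ/ → [ð] before /ʎ/; /χ/ → [ʁ] before /ɾ/. In each pair only voicing changes, matching the following consonant, while place and manner stay constant.
The rule targets /s/ (voiceless alveolar fricative), which sits before the trigger /l/ (voiced).
Changing only its voicing to voiced gives [z] — the voiced alveolar fricative.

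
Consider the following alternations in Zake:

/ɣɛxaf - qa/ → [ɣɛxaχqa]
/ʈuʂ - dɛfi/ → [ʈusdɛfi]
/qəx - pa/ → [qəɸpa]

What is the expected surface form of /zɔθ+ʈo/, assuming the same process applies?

The data show regressive place assimilation: /f/ → [χ] before /q/; /ʂ/ → [s] before /d/; /x/ → [ɸ] before /p/. In each pair only place changes, matching the following consonant, while manner and voice stay constant.
The rule targets /θ/ (voiceless dental fricative), which sits before the trigger /ʈ/ (retroflex).
The voiceless retroflex fricative is [ʂ], so /θ/ → [ʂ].

[zɔʂʈo]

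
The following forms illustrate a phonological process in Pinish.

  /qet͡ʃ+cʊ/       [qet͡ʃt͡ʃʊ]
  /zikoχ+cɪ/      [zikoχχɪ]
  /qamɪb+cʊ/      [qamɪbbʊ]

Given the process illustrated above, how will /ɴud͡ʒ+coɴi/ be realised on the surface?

The data show progressive total assimilation (/c/ → [t͡ʃ] after /t͡ʃ/; /c/ → [χ] after /χ/; /c/ → [b] after /b/): in every case the target segment becomes identical to its preceding neighbour, copying more than a single feature.
/c/ is the segment targeted by the rule; it sits immediately after /d͡ʒ/, so it assimilates completely and surfaces as [d͡ʒ].

[ɴud͡ʒd͡ʒoɴi]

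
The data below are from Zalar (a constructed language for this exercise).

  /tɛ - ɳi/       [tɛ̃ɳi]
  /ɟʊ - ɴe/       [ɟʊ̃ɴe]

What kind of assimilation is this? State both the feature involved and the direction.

The vowel /ɛ/ surfaces as nasalised [ɛ̃] next to the following nasal /ɳ/ — it has acquired the [+nasal] feature of its neighbour.
Likewise in the remaining data: /ʊ/ → [ʊ̃] before /ɴ/ — each time a vowel is nasalised next to a following nasal.
Because the conditioning nasal is to the right of the vowel that changes, the process is regressive (anticipatory).

regressive nasality assimilation (vowel nasalisation)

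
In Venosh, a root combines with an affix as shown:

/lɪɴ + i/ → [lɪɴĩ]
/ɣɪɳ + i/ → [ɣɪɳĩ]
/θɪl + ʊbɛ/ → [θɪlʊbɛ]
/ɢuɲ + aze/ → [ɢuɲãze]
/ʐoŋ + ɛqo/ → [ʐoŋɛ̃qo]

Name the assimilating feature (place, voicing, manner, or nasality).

nasality

The vowel /i/ surfaces as nasalised [ĩ] next to the preceding nasal /ɴ/ — it has acquired the [+nasal] feature of its neighbour.
The other forms show the same pattern: /i/ → [ĩ] after /ɳ/; /a/ → [ã] after /ɲ/; /ɛ/ → [ɛ̃] after /ŋ/ — each time a vowel is nasalised next to a preceding nasal.
No change occurs in [θɪlʊbɛ] because the vowel at the boundary is adjacent to an oral consonant, not a nasal (/ʊ/ next to /l/).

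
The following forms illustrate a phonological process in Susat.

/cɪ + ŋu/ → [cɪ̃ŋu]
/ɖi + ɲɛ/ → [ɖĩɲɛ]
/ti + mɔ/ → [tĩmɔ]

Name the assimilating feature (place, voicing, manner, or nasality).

nasality

The vowel /ɪ/ surfaces as nasalised [ɪ̃] next to the following nasal /ŋ/ — it has acquired the [+nasal] feature of its neighbour.
Likewise in the remaining data: /i/ → [ĩ] before /ɲ/; /i/ → [ĩ] before /m/ — each time a vowel is nasalised next to a following nasal.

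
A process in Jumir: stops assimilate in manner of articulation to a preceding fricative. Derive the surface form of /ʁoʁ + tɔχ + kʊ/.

/t/ is a voiceless alveolar stop. The preceding trigger /ʁ/ is a fricative, so /t/ must become a fricative as well.
Changing only its manner to fricative gives [s] — the voiceless alveolar fricative.
At the second juncture, /k/ likewise becomes [x] adjacent to /χ/.

[ʁoʁsɔχxʊ]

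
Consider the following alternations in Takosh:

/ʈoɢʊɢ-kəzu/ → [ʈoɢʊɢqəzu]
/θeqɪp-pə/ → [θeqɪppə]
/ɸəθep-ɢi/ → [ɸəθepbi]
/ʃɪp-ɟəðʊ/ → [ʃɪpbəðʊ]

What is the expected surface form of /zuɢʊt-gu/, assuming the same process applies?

The data show progressive place assimilation: /k/ → [q] after /ɢ/; /ɢ/ → [b] after /p/; /ɟ/ → [b] after /p/. In each pair only place changes, matching the preceding consonant, while manner and voice stay constant.
Nothing changes in [θeqɪppə]: there the adjacent consonants already agree in place (/p/ and /p/ are both bilabial), so this form is consistent with the same rule.
The rule targets /g/ (voiced velar stop), which sits after the trigger /t/ (alveolar).
The voiced alveolar stop is [d], so /g/ → [d].

[zuɢʊtdu]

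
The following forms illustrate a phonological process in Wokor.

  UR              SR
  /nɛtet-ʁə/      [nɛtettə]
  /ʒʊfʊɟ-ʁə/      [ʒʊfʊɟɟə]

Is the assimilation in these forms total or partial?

total assimilation

Underlying /ʁ/ is realised as [t] next to /t/; /t/ itself does not change.
The output [t] is identical to the trigger /t/ — every feature (place, manner, voicing) has been copied — so this is total assimilation.
The remaining alternation confirms this: /ʁ/ → [ɟ] after /ɟ/ — in each case the output is a copy of the preceding consonant.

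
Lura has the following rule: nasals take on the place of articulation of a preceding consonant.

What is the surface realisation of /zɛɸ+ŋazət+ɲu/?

[zɛɸmazətnu]

/ŋ/ is a voiced velar nasal. The preceding trigger /ɸ/ is bilabial, so /ŋ/ must become bilabial as well.
The voiced bilabial nasal is [m], so /ŋ/ → [m].
The same rule applies at the second boundary: /ɲ/ → [n] next to /t/.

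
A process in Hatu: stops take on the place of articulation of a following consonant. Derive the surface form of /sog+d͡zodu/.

[sodd͡zodu]

The rule targets /g/ (voiced velar stop), which sits before the trigger /d͡z/ (alveolar).
Changing only its place to alveolar gives [d] — the voiced alveolar stop.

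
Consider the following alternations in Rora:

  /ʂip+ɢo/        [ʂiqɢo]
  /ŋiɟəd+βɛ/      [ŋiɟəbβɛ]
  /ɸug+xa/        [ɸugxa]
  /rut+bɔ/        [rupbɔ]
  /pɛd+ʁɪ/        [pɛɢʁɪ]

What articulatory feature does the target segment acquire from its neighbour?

The segment that alternates is /p/, which surfaces as [q] when adjacent to /ɢ/.
The change bilabial → uvular matches the place of the following /ɢ/, identifying this as place assimilation.
Checking the remaining alternations: /d/ → [b] before /β/ (alveolar → bilabial, matching bilabial); /t/ → [p] before /b/ (alveolar → bilabial, matching bilabial); /d/ → [ɢ] before /ʁ/ (alveolar → uvular, matching uvular) — only place changes, and always toward the following segment.
Nothing changes in [ɸugxa]: there the adjacent consonants already agree in place (/g/ and /x/ are both velar), so this form is consistent with the same rule.

place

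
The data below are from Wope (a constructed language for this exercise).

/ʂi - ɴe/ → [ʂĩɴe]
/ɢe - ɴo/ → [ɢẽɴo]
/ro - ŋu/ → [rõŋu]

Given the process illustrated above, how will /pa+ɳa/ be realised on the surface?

The data show regressive nasality assimilation (vowel nasalisation): /i/ → [ĩ] before /ɴ/; /e/ → [ẽ] before /ɴ/; /o/ → [õ] before /ŋ/ — a vowel is nasalised by an immediately following nasal consonant.
The vowel /a/ is adjacent to the following nasal /ɳ/, so it acquires [+nasal] and surfaces as [ã].

[pãɳa]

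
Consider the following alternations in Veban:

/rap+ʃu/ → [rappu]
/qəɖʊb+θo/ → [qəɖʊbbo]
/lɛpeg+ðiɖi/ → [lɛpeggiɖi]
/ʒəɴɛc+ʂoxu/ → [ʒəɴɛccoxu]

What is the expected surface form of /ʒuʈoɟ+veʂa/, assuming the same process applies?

[ʒuʈoɟɟeʂa]

The data show progressive total assimilation (/ʃ/ → [p] after /p/; /θ/ → [b] after /b/; /ð/ → [g] after /g/; /ʂ/ → [c] after /c/): in every case the target segment becomes identical to its preceding neighbour, copying more than a single feature.
/v/ is the segment targeted by the rule; it sits immediately after /ɟ/, so it assimilates completely and surfaces as [ɟ].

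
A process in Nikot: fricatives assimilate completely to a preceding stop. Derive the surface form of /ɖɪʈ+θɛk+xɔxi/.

[ɖɪʈʈɛkkɔxi]

/θ/ is the segment targeted by the rule; it sits immediately after /ʈ/, so it assimilates completely and surfaces as [ʈ].
At the second juncture, /x/ likewise becomes [k] adjacent to /k/.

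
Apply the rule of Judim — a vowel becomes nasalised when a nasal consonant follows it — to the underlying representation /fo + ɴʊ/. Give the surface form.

/o/ sits next to the nasal /ɴ/ and is therefore nasalised to [õ].

[fõɴʊ]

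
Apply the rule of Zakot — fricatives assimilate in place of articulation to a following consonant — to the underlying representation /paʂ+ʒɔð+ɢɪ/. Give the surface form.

[paʃʒɔʁɢɪ]

The rule targets /ʂ/ (voiceless retroflex fricative), which sits before the trigger /ʒ/ (postalveolar).
A voiceless postalveolar fricative is [ʃ], so the surface segment is [ʃ].
The same rule applies at the second boundary: /ð/ → [ʁ] next to /ɢ/.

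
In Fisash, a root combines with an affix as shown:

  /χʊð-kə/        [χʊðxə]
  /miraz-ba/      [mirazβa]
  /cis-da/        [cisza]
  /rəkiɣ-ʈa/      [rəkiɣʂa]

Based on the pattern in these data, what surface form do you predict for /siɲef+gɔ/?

The data show progressive manner assimilation: /k/ → [x] after /ð/; /b/ → [β] after /z/; /d/ → [z] after /s/; /ʈ/ → [ʂ] after /ɣ/. In each pair only manner changes, matching the preceding consonant, while place and voice stay constant.
The rule targets /g/ (voiced velar stop), which sits after the trigger /f/ (fricative).
Changing only its manner to fricative gives [ɣ] — the voiced velar fricative.

[siɲefɣɔ]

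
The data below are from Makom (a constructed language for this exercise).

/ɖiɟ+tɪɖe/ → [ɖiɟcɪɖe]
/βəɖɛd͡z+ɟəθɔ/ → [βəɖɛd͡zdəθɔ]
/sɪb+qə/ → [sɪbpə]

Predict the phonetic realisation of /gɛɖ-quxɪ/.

[gɛɖʈuxɪ]

The data show progressive place assimilation: /t/ → [c] after /ɟ/; /ɟ/ → [d] after /d͡z/; /q/ → [p] after /b/. In each pair only place changes, matching the preceding consonant, while manner and voice stay constant.
The rule targets /q/ (voiceless uvular stop), which sits after the trigger /ɖ/ (retroflex).
A voiceless retroflex stop is [ʈ], so the surface segment is [ʈ].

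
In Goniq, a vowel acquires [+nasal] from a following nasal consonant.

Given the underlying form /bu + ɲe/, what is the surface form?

[bũɲe]

/u/ sits next to the nasal /ɲ/ and is therefore nasalised to [ũ].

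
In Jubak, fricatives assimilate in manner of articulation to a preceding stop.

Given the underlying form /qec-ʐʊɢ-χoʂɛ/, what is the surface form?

[qecɖʊɢqoʂɛ]

/ʐ/ is a voiced retroflex fricative. The preceding trigger /c/ is a stop, so /ʐ/ must become a stop as well.
The voiced retroflex stop is [ɖ], so /ʐ/ → [ɖ].
The same rule applies at the second boundary: /χ/ → [q] next to /ɢ/.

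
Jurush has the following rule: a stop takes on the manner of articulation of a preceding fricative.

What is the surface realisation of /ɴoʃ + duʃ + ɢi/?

/d/ is a voiced alveolar stop. The preceding trigger /ʃ/ is a fricative, so /d/ must become a fricative as well.
A voiced alveolar fricative is [z], so the surface segment is [z].
The same rule applies at the second boundary: /ɢ/ → [ʁ] next to /ʃ/.

[ɴoʃzuʃʁi]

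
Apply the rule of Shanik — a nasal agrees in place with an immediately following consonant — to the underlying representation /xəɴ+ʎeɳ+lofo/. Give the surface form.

The rule targets /ɴ/ (voiced uvular nasal), which sits before the trigger /ʎ/ (palatal).
A voiced palatal nasal is [ɲ], so the surface segment is [ɲ].
At the second juncture, /ɳ/ likewise becomes [n] adjacent to /l/.

[xəɲʎenlofo]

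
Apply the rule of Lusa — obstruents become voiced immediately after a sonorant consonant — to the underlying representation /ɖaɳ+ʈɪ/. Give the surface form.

/ʈ/ is a voiceless retroflex stop. The preceding trigger /ɳ/ is voiced, so /ʈ/ must become voiced as well.
A voiced retroflex stop is [ɖ], so the surface segment is [ɖ].

[ɖaɳɖɪ]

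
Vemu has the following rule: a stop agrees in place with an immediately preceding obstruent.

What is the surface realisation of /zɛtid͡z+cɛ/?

The rule targets /c/ (voiceless palatal stop), which sits after the trigger /d͡z/ (alveolar).
A voiceless alveolar stop is [t], so the surface segment is [t].

[zɛtid͡ztɛ]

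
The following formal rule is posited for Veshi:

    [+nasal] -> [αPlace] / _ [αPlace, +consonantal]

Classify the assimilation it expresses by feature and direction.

regressive place assimilation

The rule copies the place features (abbreviated [Place]) from the environment onto the target, so the assimilating feature is place.
Since the environment is written after the underscore, the trigger follows the target; the direction is regressive.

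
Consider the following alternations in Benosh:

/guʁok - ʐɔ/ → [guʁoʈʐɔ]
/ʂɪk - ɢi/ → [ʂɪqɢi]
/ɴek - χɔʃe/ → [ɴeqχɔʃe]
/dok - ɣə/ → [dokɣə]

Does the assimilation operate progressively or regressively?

regressive

Comparing underlying and surface forms, /k/ → [ʈ] is the alternation; the neighbouring /ʐ/ is constant.
The change velar → retroflex matches the place of the following /ʐ/, identifying this as place assimilation.
The same holds elsewhere in the data: /k/ → [q] before /ɢ/ (velar → uvular, matching uvular); /k/ → [q] before /χ/ (velar → uvular, matching uvular) — only place changes, and always toward the following segment.
No alternation appears in [dokɣə]: there the adjacent consonants already agree in place (/k/ and /ɣ/ are both velar), so this form is consistent with the same rule.
Since the segment that changes precedes the conditioning segment, the assimilation is regressive.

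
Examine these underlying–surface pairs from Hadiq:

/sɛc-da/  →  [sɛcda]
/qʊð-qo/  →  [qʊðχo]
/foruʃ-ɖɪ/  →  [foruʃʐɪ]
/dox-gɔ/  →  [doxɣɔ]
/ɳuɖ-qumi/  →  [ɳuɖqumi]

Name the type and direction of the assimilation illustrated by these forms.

progressive manner assimilation

The segment that alternates is /q/, which surfaces as [χ] when adjacent to /ð/.
The change stop → fricative matches the manner of the preceding /ð/, identifying this as manner assimilation.
Place and voice are unchanged, so the assimilation is partial, not total.
Checking the remaining alternations: /ɖ/ → [ʐ] after /ʃ/ (stop → fricative, matching a fricative); /g/ → [ɣ] after /x/ (stop → fricative, matching a fricative) — only manner changes, and always toward the preceding segment.
Nothing changes in [sɛcda], [ɳuɖqumi]: there the adjacent consonants already agree in manner (/d/ and /c/ are both stops; /q/ and /ɖ/ are both stops), so these forms are consistent with the same rule.
The trigger is the preceding segment, so the direction is progressive (perseverative).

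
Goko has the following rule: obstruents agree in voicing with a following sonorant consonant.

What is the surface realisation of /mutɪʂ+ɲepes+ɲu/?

/ʂ/ is a voiceless retroflex fricative. The following trigger /ɲ/ is voiced, so /ʂ/ must become voiced as well.
The voiced retroflex fricative is [ʐ], so /ʂ/ → [ʐ].
At the second juncture, /s/ likewise becomes [z] adjacent to /ɲ/.

[mutɪʐɲepezɲu]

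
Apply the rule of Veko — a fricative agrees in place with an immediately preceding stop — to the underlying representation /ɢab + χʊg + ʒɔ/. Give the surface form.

[ɢabɸʊgɣɔ]

/χ/ is a voiceless uvular fricative. The preceding trigger /b/ is bilabial, so /χ/ must become bilabial as well.
A voiceless bilabial fricative is [ɸ], so the surface segment is [ɸ].
The same rule applies at the second boundary: /ʒ/ → [ɣ] next to /g/.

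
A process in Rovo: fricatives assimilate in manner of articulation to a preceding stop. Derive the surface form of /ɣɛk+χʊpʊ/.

[ɣɛkqʊpʊ]

The rule targets /χ/ (voiceless uvular fricative), which sits after the trigger /k/ (stop).
A voiceless uvular stop is [q], so the surface segment is [q].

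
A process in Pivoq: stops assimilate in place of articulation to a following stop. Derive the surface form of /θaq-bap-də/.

[θapbatdə]

The rule targets /q/ (voiceless uvular stop), which sits before the trigger /b/ (bilabial).
A voiceless bilabial stop is [p], so the surface segment is [p].
At the second juncture, /p/ likewise becomes [t] adjacent to /d/.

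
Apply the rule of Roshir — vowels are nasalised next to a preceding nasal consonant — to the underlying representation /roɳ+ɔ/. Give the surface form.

[roɳɔ̃]

/ɔ/ sits next to the nasal /ɳ/ and is therefore nasalised to [ɔ̃].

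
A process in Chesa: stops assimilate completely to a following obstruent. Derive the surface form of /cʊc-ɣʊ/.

[cʊɣɣʊ]

/c/ is the segment targeted by the rule; it sits immediately before /ɣ/, so it assimilates completely and surfaces as [ɣ].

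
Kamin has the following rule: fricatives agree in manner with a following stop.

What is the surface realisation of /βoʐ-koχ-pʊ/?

The rule targets /ʐ/ (voiced retroflex fricative), which sits before the trigger /k/ (stop).
The voiced retroflex stop is [ɖ], so /ʐ/ → [ɖ].
At the second juncture, /χ/ likewise becomes [q] adjacent to /p/.

[βoɖkoqpʊ]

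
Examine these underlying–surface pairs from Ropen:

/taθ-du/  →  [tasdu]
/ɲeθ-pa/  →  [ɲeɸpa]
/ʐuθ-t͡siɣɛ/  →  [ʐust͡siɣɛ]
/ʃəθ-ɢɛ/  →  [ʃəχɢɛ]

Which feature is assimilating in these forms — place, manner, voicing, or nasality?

place

Comparing underlying and surface forms, /θ/ → [s] is the alternation; the neighbouring /d/ is constant.
/θ/ is dental while /d/ is alveolar; the output [s] is alveolar, matching the trigger — so the feature that spreads is place.
Checking the remaining alternations: /θ/ → [ɸ] before /p/ (dental → bilabial, matching bilabial); /θ/ → [s] before /t͡s/ (dental → alveolar, matching alveolar); /θ/ → [χ] before /ɢ/ (dental → uvular, matching uvular) — only place changes, and always toward the following segment.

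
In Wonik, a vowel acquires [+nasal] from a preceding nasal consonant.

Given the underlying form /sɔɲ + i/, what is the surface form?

[sɔɲĩ]

The vowel /i/ is adjacent to the preceding nasal /ɲ/, so it acquires [+nasal] and surfaces as [ĩ].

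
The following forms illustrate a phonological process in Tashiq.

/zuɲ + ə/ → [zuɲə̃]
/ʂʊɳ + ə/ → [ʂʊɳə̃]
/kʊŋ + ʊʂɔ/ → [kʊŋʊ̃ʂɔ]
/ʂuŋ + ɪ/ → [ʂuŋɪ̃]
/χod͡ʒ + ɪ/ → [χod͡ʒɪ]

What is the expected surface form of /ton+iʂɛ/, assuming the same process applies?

The data show progressive nasality assimilation (vowel nasalisation): /ə/ → [ə̃] after /ɲ/; /ə/ → [ə̃] after /ɳ/; /ʊ/ → [ʊ̃] after /ŋ/; /ɪ/ → [ɪ̃] after /ŋ/ — a vowel is nasalised by an immediately preceding nasal consonant.
No change occurs in [χod͡ʒɪ] because the vowel at the boundary is adjacent to an oral consonant, not a nasal (/ɪ/ next to /d͡ʒ/).
The vowel /i/ is adjacent to the preceding nasal /n/, so it acquires [+nasal] and surfaces as [ĩ].

[tonĩʂɛ]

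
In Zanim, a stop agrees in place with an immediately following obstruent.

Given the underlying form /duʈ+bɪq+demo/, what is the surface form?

/ʈ/ is a voiceless retroflex stop. The following trigger /b/ is bilabial, so /ʈ/ must become bilabial as well.
A voiceless bilabial stop is [p], so the surface segment is [p].
At the second juncture, /q/ likewise becomes [t] adjacent to /d/.

[dupbɪtdemo]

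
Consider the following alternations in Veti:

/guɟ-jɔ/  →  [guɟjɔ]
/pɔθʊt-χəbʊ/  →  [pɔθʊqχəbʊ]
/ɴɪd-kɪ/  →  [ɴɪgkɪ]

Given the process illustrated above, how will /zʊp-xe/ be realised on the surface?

The data show regressive place assimilation: /t/ → [q] before /χ/; /d/ → [g] before /k/. In each pair only place changes, matching the following consonant, while manner and voice stay constant.
No alternation appears in [guɟjɔ]: there the adjacent consonants already agree in place (/ɟ/ and /j/ are both palatal), so this form is consistent with the same rule.
The rule targets /p/ (voiceless bilabial stop), which sits before the trigger /x/ (velar).
The voiceless velar stop is [k], so /p/ → [k].

[zʊkxe]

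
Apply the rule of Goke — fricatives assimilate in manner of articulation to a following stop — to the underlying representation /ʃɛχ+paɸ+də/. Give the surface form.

/χ/ is a voiceless uvular fricative. The following trigger /p/ is a stop, so /χ/ must become a stop as well.
A voiceless uvular stop is [q], so the surface segment is [q].
At the second juncture, /ɸ/ likewise becomes [p] adjacent to /d/.

[ʃɛqpapdə]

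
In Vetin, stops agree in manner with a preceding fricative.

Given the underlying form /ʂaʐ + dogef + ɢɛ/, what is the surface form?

The rule targets /d/ (voiced alveolar stop), which sits after the trigger /ʐ/ (fricative).
A voiced alveolar fricative is [z], so the surface segment is [z].
The same rule applies at the second boundary: /ɢ/ → [ʁ] next to /f/.

[ʂaʐzogefʁɛ]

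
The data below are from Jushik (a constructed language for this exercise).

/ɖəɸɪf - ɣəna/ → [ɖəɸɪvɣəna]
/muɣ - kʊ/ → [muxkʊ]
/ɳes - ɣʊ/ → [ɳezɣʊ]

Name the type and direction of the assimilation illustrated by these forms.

The segment that alternates is /f/, which surfaces as [v] when adjacent to /ɣ/.
/f/ is voiceless while /ɣ/ is voiced; the output [v] is voiced, matching the trigger — so the feature that spreads is voicing.
Place and manner are unchanged, so the assimilation is partial, not total.
The other alternating forms pattern the same way: /ɣ/ → [x] before /k/ (voiced → voiceless, matching voiceless); /s/ → [z] before /ɣ/ (voiceless → voiced, matching voiced) — only voicing changes, and always toward the following segment.
The trigger is the following segment, so the direction is regressive (anticipatory).

regressive voicing assimilation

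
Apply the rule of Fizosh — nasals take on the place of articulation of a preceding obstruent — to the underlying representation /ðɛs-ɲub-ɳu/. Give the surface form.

/ɲ/ is a voiced palatal nasal. The preceding trigger /s/ is alveolar, so /ɲ/ must become alveolar as well.
The voiced alveolar nasal is [n], so /ɲ/ → [n].
At the second juncture, /ɳ/ likewise becomes [m] adjacent to /b/.

[ðɛsnubmu]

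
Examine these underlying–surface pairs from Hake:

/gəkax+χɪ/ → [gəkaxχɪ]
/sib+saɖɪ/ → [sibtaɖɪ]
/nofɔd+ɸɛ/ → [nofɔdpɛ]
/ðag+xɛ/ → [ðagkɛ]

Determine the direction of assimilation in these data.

Underlying /s/ is realised as [t] next to /b/; /b/ itself does not change.
/s/ is a fricative while /b/ is a stop; the output [t] is a stop, matching the trigger — so the feature that spreads is manner.
Checking the remaining alternations: /ɸ/ → [p] after /d/ (fricative → stop, matching a stop); /x/ → [k] after /g/ (fricative → stop, matching a stop) — only manner changes, and always toward the preceding segment.
Nothing changes in [gəkaxχɪ]: there the adjacent consonants already agree in manner (/χ/ and /x/ are both fricatives), so this form is consistent with the same rule.
The trigger is the preceding segment, so the direction is progressive (perseverative).

progressive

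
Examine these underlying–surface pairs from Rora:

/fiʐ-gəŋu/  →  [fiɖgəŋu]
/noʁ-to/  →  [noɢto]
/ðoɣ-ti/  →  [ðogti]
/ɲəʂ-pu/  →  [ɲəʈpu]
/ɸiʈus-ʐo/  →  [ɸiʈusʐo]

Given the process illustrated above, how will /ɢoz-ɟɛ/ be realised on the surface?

[ɢodɟɛ]

The data show regressive manner assimilation: /ʐ/ → [ɖ] before /g/; /ʁ/ → [ɢ] before /t/; /ɣ/ → [g] before /t/; /ʂ/ → [ʈ] before /p/. In each pair only manner changes, matching the following consonant, while place and voice stay constant.
No alternation appears in [ɸiʈusʐo]: there the adjacent consonants already agree in manner (/s/ and /ʐ/ are both fricatives), so this form is consistent with the same rule.
The rule targets /z/ (voiced alveolar fricative), which sits before the trigger /ɟ/ (stop).
Changing only its manner to stop gives [d] — the voiced alveolar stop.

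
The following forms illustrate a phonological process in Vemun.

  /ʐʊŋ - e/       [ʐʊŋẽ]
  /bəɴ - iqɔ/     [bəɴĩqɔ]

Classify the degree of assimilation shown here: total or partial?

partial assimilation

The vowel /e/ surfaces as nasalised [ẽ] next to the preceding nasal /ŋ/ — it has acquired the [+nasal] feature of its neighbour.
The other form shows the same pattern: /i/ → [ĩ] after /ɴ/ — each time a vowel is nasalised next to a preceding nasal.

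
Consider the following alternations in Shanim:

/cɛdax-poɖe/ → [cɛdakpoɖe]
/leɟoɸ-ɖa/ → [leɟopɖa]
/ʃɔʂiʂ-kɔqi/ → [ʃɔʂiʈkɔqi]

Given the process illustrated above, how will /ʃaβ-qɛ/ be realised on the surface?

The data show regressive manner assimilation: /x/ → [k] before /p/; /ɸ/ → [p] before /ɖ/; /ʂ/ → [ʈ] before /k/. In each pair only manner changes, matching the following consonant, while place and voice stay constant.
/β/ is a voiced bilabial fricative. The following trigger /q/ is a stop, so /β/ must become a stop as well.
Changing only its manner to stop gives [b] — the voiced bilabial stop.

[ʃabqɛ]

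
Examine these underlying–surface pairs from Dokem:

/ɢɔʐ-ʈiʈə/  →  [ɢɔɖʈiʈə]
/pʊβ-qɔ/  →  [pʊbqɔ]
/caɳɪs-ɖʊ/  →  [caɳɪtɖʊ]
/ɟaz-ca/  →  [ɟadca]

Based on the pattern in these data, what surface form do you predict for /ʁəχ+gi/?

[ʁəqgi]

The data show regressive manner assimilation: /ʐ/ → [ɖ] before /ʈ/; /β/ → [b] before /q/; /s/ → [t] before /ɖ/; /z/ → [d] before /c/. In each pair only manner changes, matching the following consonant, while place and voice stay constant.
The rule targets /χ/ (voiceless uvular fricative), which sits before the trigger /g/ (stop).
A voiceless uvular stop is [q], so the surface segment is [q].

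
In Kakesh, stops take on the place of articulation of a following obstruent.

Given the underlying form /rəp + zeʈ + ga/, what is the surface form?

[rətzekga]

/p/ is a voiceless bilabial stop. The following trigger /z/ is alveolar, so /p/ must become alveolar as well.
The voiceless alveolar stop is [t], so /p/ → [t].
The same rule applies at the second boundary: /ʈ/ → [k] next to /g/.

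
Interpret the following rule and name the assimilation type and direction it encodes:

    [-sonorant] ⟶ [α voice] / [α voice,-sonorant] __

progressive voicing assimilation

The shared variable α links the value of [voice] on the target to the same value on the neighbouring segment, so voicing is the feature that assimilates.
Since the environment is written before the underscore, the trigger precedes the target; the direction is progressive.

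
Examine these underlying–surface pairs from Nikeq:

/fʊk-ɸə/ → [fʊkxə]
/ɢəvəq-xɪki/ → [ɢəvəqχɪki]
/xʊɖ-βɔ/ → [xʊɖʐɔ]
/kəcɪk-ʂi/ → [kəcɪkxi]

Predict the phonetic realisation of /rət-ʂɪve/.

The data show progressive place assimilation: /ɸ/ → [x] after /k/; /x/ → [χ] after /q/; /β/ → [ʐ] after /ɖ/; /ʂ/ → [x] after /k/. In each pair only place changes, matching the preceding consonant, while manner and voice stay constant.
/ʂ/ is a voiceless retroflex fricative. The preceding trigger /t/ is alveolar, so /ʂ/ must become alveolar as well.
The voiceless alveolar fricative is [s], so /ʂ/ → [s].

[rətsɪve]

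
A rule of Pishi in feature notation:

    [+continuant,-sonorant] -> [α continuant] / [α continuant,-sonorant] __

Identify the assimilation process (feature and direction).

The shared variable α links the value of [continuant] on the target to that of the neighbouring obstruent. [continuant] distinguishes stops from fricatives — a manner-of-articulation feature — so this is manner assimilation.
Since the environment is written before the underscore, the trigger precedes the target; the direction is progressive.

progressive manner assimilation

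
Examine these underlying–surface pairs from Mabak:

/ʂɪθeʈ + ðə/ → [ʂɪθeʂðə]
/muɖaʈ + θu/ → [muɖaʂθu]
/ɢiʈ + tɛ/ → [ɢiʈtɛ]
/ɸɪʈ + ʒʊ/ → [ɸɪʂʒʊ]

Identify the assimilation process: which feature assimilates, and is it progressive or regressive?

regressive manner assimilation

The segment that alternates is /ʈ/, which surfaces as [ʂ] when adjacent to /ð/.
/ʈ/ is a stop while /ð/ is a fricative; the output [ʂ] is a fricative, matching the trigger — so the feature that spreads is manner.
Place and voice are unchanged, so the assimilation is partial, not total.
The other alternating forms pattern the same way: /ʈ/ → [ʂ] before /θ/ (stop → fricative, matching a fricative); /ʈ/ → [ʂ] before /ʒ/ (stop → fricative, matching a fricative) — only manner changes, and always toward the following segment.
No alternation appears in [ɢiʈtɛ]: there the adjacent consonants already agree in manner (/ʈ/ and /t/ are both stops), so this form is consistent with the same rule.
The trigger is the following segment, so the direction is regressive (anticipatory).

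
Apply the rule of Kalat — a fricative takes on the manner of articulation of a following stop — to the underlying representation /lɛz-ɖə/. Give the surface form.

The rule targets /z/ (voiced alveolar fricative), which sits before the trigger /ɖ/ (stop).
A voiced alveolar stop is [d], so the surface segment is [d].

[lɛdɖə]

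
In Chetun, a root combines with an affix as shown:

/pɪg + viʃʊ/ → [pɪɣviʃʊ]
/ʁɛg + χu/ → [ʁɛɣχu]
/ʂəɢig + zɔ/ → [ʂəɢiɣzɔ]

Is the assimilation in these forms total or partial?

The segment that alternates is /g/, which surfaces as [ɣ] when adjacent to /v/.
/g/ is a stop while /v/ is a fricative; the output [ɣ] is a fricative, matching the trigger — so the feature that spreads is manner.
Place and voice are unchanged, so the assimilation is partial, not total.
The other alternating forms pattern the same way: /g/ → [ɣ] before /χ/ (stop → fricative, matching a fricative); /g/ → [ɣ] before /z/ (stop → fricative, matching a fricative) — only manner changes, and always toward the following segment.

partial assimilation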